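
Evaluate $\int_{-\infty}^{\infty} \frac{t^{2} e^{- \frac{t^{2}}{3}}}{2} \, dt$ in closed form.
$\frac{3 \sqrt{3} \sqrt{\pi}}{4}$

Consider the simpler parametrised integral
$$J(a) = \int_{-\infty}^{\infty} \frac{e^{- a t^{2}}}{2} \, dt = \frac{\sqrt{\pi}}{2 \sqrt{a}}.$$

Differentiating under the integral sign brings down a factor of $(-t^2)$:
$$\frac{dJ}{da} = \int_{-\infty}^{\infty} - \frac{t^{2} e^{- a t^{2}}}{2} \, dt = - \frac{\sqrt{\pi}}{4 a^{\frac{3}{2}}}.$$

The integral on the left is $-I$, so $I = \frac{\sqrt{\pi}}{4 a^{\frac{3}{2}}}$.

Setting $a = \frac{1}{3}$:
$$I = \frac{3 \sqrt{3} \sqrt{\pi}}{4}.$$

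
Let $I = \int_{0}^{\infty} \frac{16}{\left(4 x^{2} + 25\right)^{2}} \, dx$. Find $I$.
$\frac{2 \pi}{125}$

Begin with the known result
$$J(a) = \int_{0}^{\infty} \frac{1}{a^{2} + x^{2}} \, dx = \frac{\pi}{2 a}.$$

Differentiating under the integral sign with respect to $a$,
$$\frac{dJ}{da} = \int_{0}^{\infty} - \frac{2 a}{\left(a^{2} + x^{2}\right)^{2}} \, dx = - \frac{\pi}{2 a^{2}},$$
so $\int_{0}^{\infty} \frac{1}{\left(a^{2} + x^{2}\right)^{2}} \, dx = \frac{\pi}{4 a^{3}}$.

Setting $a = \frac{5}{2}$:
$$I = \frac{2 \pi}{125}.$$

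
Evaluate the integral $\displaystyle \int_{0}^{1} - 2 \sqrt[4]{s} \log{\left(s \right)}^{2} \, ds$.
$- \frac{256}{125}$

Start from the elementary integral
$$J(a) = \int_{0}^{1} - 2 s^{a} \, ds = - \frac{2}{a + 1}.$$

Differentiating under the integral sign brings down a factor of $\ln s$:
$$\frac{dJ}{da} = \int_{0}^{1} - 2 s^{a} \log{\left(s \right)} \, ds = \frac{2}{\left(a + 1\right)^{2}}.$$

Repeating twice in total — each differentiation brings down another $\ln s$ — gives
$$\frac{d^{2}J}{da^{2}} = \int_{0}^{1} - 2 s^{a} \log{\left(s \right)}^{2} \, ds = - \frac{4}{\left(a + 1\right)^{3}},$$
and the integrand here is exactly the target integrand, so $I = - \frac{4}{\left(a + 1\right)^{3}}$.

Setting $a = \frac{1}{4}$:
$$I = - \frac{256}{125}.$$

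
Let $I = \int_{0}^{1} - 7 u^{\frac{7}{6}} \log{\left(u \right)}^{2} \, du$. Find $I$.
$- \frac{3024}{2197}$

Consider the simpler parametrised integral
$$J(a) = \int_{0}^{1} - 7 u^{a} \, du = - \frac{7}{a + 1}.$$

Differentiating under the integral sign brings down a factor of $\ln u$:
$$\frac{dJ}{da} = \int_{0}^{1} - 7 u^{a} \log{\left(u \right)} \, du = \frac{7}{\left(a + 1\right)^{2}}.$$

Repeating twice in total — each differentiation brings down another $\ln u$ — gives
$$\frac{d^{2}J}{da^{2}} = \int_{0}^{1} - 7 u^{a} \log{\left(u \right)}^{2} \, du = - \frac{14}{\left(a + 1\right)^{3}},$$
and the integrand here is exactly the target integrand, so $I = - \frac{14}{\left(a + 1\right)^{3}}$.

Setting $a = \frac{7}{6}$:
$$I = - \frac{3024}{2197}.$$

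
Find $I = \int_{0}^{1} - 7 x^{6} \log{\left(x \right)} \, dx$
$\frac{1}{7}$

Start from the elementary integral
$$J(a) = \int_{0}^{1} - 7 x^{a} \, dx = - \frac{7}{a + 1}.$$

Differentiating under the integral sign brings down a factor of $\ln x$:
$$\frac{dJ}{da} = \int_{0}^{1} - 7 x^{a} \log{\left(x \right)} \, dx = \frac{7}{\left(a + 1\right)^{2}}.$$

The integral on the left is $I$, so $I = \frac{7}{\left(a + 1\right)^{2}}$.

Setting $a = 6$:
$$I = \frac{1}{7}.$$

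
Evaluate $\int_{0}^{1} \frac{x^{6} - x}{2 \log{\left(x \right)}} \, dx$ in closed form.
$- \frac{\log{\left(2 \right)}}{2} + \frac{\log{\left(7 \right)}}{2}$

Consider the one-parameter family: let $I(a) = \int_{0}^{1} \frac{- x + x^{a}}{2 \log{\left(x \right)}} \, dx$.

Since $\dfrac{\partial}{\partial a}\,x^{a} = x^{a} \ln x$, the $\ln x$ in the denominator cancels and
$$\frac{dI}{da} = \int_{0}^{1} \frac{1}{2} x^{a} \, dx = \frac{1}{2} \left[\frac{x^{a+1}}{a+1}\right]_0^1 = \frac{1}{2 \left(a + 1\right)}.$$

Integrating with respect to $a$ gives $I(a) = \frac{\log{\left(a + 1 \right)}}{2} - \frac{\log{\left(2 \right)}}{2} + C$.

At $a = 1$ the integrand is identically $0$, so $I(1) = 0$. The closed form gives $0$, hence $C = 0$.

Setting $a = 6$:
$$I = - \frac{\log{\left(2 \right)}}{2} + \frac{\log{\left(7 \right)}}{2}.$$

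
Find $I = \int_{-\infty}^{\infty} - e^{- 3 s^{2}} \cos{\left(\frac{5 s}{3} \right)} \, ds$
$- \frac{\sqrt{3} \sqrt{\pi}}{3 e^{\frac{25}{108}}}$

Define $I(b) = \int_{-\infty}^{\infty} - e^{- 3 s^{2}} \cos{\left(b s \right)} \, ds$.

Differentiating under the integral sign,
$$I'(b) = \int_{-\infty}^{\infty} s e^{- 3 s^{2}} \sin{\left(b s \right)} \, ds.$$

Integrate $\int_{-\infty}^{\infty} s \sin(b s)\, e^{- 3 s^{2}}\, ds$ by parts with $u = \sin(b s)$ and $dv = s\, e^{- 3 s^{2}}\, ds$, giving $v = - \frac{e^{- 3 s^{2}}}{6}$. The boundary term vanishes and
$$\int_{-\infty}^{\infty} s \sin(b s)\, e^{- 3 s^{2}}\, ds = \frac{b}{6} \int_{-\infty}^{\infty} \cos(b s)\, e^{- 3 s^{2}}\, ds,$$
so $I'(b) = - \frac{b}{6}\, I(b)$.

This is a separable first-order ODE; solving with the initial condition $I(0) = \int_{-\infty}^{\infty} - e^{- 3 s^{2}}\,ds = - \frac{\sqrt{3} \sqrt{\pi}}{3}$ gives
$$I(b) = - \frac{\sqrt{3} \sqrt{\pi} e^{- \frac{b^{2}}{12}}}{3}.$$

Setting $b = \frac{5}{3}$:
$$I = - \frac{\sqrt{3} \sqrt{\pi}}{3 e^{\frac{25}{108}}}.$$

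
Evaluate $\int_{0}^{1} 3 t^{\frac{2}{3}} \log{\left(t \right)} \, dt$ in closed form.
$- \frac{27}{25}$

Begin with the known integral
$$J(a) = \int_{0}^{1} 3 t^{a} \, dt = \frac{3}{a + 1}.$$

Differentiating under the integral sign brings down a factor of $\ln t$:
$$\frac{dJ}{da} = \int_{0}^{1} 3 t^{a} \log{\left(t \right)} \, dt = - \frac{3}{\left(a + 1\right)^{2}}.$$

The integral on the left is $I$, so $I = - \frac{3}{\left(a + 1\right)^{2}}$.

Setting $a = \frac{2}{3}$:
$$I = - \frac{27}{25}.$$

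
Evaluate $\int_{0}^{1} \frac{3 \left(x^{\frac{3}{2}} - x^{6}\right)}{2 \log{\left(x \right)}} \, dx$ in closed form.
$\log{\left(\frac{5 \sqrt{70}}{196} \right)}$

Consider the one-parameter family: let $I(a) = \int_{0}^{1} \frac{3 \left(- x^{6} + x^{a}\right)}{2 \log{\left(x \right)}} \, dx$.

Since $\dfrac{\partial}{\partial a}\,x^{a} = x^{a} \ln x$, the $\ln x$ in the denominator cancels and
$$\frac{dI}{da} = \int_{0}^{1} \frac{3}{2} x^{a} \, dx = \frac{3}{2} \left[\frac{x^{a+1}}{a+1}\right]_0^1 = \frac{3}{2 \left(a + 1\right)}.$$

Integrating with respect to $a$ gives $I(a) = \frac{3 \log{\left(a + 1 \right)}}{2} - \frac{3 \log{\left(7 \right)}}{2} + C$.

At $a = 6$ the integrand is identically $0$, so $I(6) = 0$. The closed form gives $0$, hence $C = 0$.

Setting $a = \frac{3}{2}$:
$$I = \log{\left(\frac{5 \sqrt{70}}{196} \right)}.$$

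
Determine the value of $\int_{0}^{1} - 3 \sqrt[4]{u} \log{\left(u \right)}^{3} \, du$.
$\frac{4608}{625}$

Start from the elementary integral
$$J(a) = \int_{0}^{1} - 3 u^{a} \, du = - \frac{3}{a + 1}.$$

Differentiating under the integral sign brings down a factor of $\ln u$:
$$\frac{dJ}{da} = \int_{0}^{1} - 3 u^{a} \log{\left(u \right)} \, du = \frac{3}{\left(a + 1\right)^{2}}.$$

Repeating $3$ times in total — each differentiation brings down another $\ln u$ — gives
$$\frac{d^{3}J}{da^{3}} = \int_{0}^{1} - 3 u^{a} \log{\left(u \right)}^{3} \, du = \frac{18}{\left(a + 1\right)^{4}},$$
and the integrand here is exactly the target integrand, so $I = \frac{18}{\left(a + 1\right)^{4}}$.

Setting $a = \frac{1}{4}$:
$$I = \frac{4608}{625}.$$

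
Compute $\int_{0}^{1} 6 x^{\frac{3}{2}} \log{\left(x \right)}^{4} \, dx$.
$\frac{4608}{3125}$

Start from the elementary integral
$$J(a) = \int_{0}^{1} 6 x^{a} \, dx = \frac{6}{a + 1}.$$

Differentiating under the integral sign brings down a factor of $\ln x$:
$$\frac{dJ}{da} = \int_{0}^{1} 6 x^{a} \log{\left(x \right)} \, dx = - \frac{6}{\left(a + 1\right)^{2}}.$$

Repeating $4$ times in total — each differentiation brings down another $\ln x$ — gives
$$\frac{d^{4}J}{da^{4}} = \int_{0}^{1} 6 x^{a} \log{\left(x \right)}^{4} \, dx = \frac{144}{\left(a + 1\right)^{5}},$$
and the integrand here is exactly the target integrand, so $I = \frac{144}{\left(a + 1\right)^{5}}$.

Setting $a = \frac{3}{2}$:
$$I = \frac{4608}{3125}.$$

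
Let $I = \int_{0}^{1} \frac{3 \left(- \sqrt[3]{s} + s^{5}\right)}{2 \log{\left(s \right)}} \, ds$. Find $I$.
$\log{\left(\frac{27 \sqrt{2}}{4} \right)}$

Replace the exponent $\frac{1}{3}$ by a parameter $a$: let $I(a) = \int_{0}^{1} \frac{3 \left(s^{5} - s^{a}\right)}{2 \log{\left(s \right)}} \, ds$.

Since $\dfrac{\partial}{\partial a}\,s^{a} = s^{a} \ln s$, the $\ln s$ in the denominator cancels and
$$\frac{dI}{da} = \int_{0}^{1} - \frac{3}{2} s^{a} \, ds = - \frac{3}{2} \left[\frac{s^{a+1}}{a+1}\right]_0^1 = - \frac{3}{2 a + 2}.$$

Integrating with respect to $a$ gives $I(a) = - \frac{3 \log{\left(a + 1 \right)}}{2} + \frac{3 \log{\left(6 \right)}}{2} + C$.

At $a = 5$ the integrand is identically $0$, so $I(5) = 0$. The closed form gives $0$, hence $C = 0$.

Setting $a = \frac{1}{3}$:
$$I = \log{\left(\frac{27 \sqrt{2}}{4} \right)}.$$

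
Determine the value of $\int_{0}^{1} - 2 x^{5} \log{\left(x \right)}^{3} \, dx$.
$\frac{1}{108}$

Start from the elementary integral
$$J(a) = \int_{0}^{1} - 2 x^{a} \, dx = - \frac{2}{a + 1}.$$

Differentiating under the integral sign brings down a factor of $\ln x$:
$$\frac{dJ}{da} = \int_{0}^{1} - 2 x^{a} \log{\left(x \right)} \, dx = \frac{2}{\left(a + 1\right)^{2}}.$$

Repeating $3$ times in total — each differentiation brings down another $\ln x$ — gives
$$\frac{d^{3}J}{da^{3}} = \int_{0}^{1} - 2 x^{a} \log{\left(x \right)}^{3} \, dx = \frac{12}{\left(a + 1\right)^{4}},$$
and the integrand here is exactly the target integrand, so $I = \frac{12}{\left(a + 1\right)^{4}}$.

Setting $a = 5$:
$$I = \frac{1}{108}.$$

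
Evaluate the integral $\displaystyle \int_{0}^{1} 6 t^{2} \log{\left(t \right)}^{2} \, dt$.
$\frac{4}{9}$

Consider the simpler parametrised integral
$$J(a) = \int_{0}^{1} 6 t^{a} \, dt = \frac{6}{a + 1}.$$

Differentiating under the integral sign brings down a factor of $\ln t$:
$$\frac{dJ}{da} = \int_{0}^{1} 6 t^{a} \log{\left(t \right)} \, dt = - \frac{6}{\left(a + 1\right)^{2}}.$$

Repeating twice in total — each differentiation brings down another $\ln t$ — gives
$$\frac{d^{2}J}{da^{2}} = \int_{0}^{1} 6 t^{a} \log{\left(t \right)}^{2} \, dt = \frac{12}{\left(a + 1\right)^{3}},$$
and the integrand here is exactly the target integrand, so $I = \frac{12}{\left(a + 1\right)^{3}}$.

Setting $a = 2$:
$$I = \frac{4}{9}.$$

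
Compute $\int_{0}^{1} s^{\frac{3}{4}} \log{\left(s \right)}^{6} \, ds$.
$\frac{11796480}{823543}$

Consider the simpler parametrised integral
$$J(a) = \int_{0}^{1} s^{a} \, ds = \frac{1}{a + 1}.$$

Differentiating under the integral sign brings down a factor of $\ln s$:
$$\frac{dJ}{da} = \int_{0}^{1} s^{a} \log{\left(s \right)} \, ds = - \frac{1}{\left(a + 1\right)^{2}}.$$

Repeating $6$ times in total — each differentiation brings down another $\ln s$ — gives
$$\frac{d^{6}J}{da^{6}} = \int_{0}^{1} s^{a} \log{\left(s \right)}^{6} \, ds = \frac{720}{\left(a + 1\right)^{7}},$$
and the integrand here is exactly the target integrand, so $I = \frac{720}{\left(a + 1\right)^{7}}$.

Setting $a = \frac{3}{4}$:
$$I = \frac{11796480}{823543}.$$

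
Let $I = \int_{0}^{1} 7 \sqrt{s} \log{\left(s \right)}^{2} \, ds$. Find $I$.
$\frac{112}{27}$

Begin with the known integral
$$J(a) = \int_{0}^{1} 7 s^{a} \, ds = \frac{7}{a + 1}.$$

Differentiating under the integral sign brings down a factor of $\ln s$:
$$\frac{dJ}{da} = \int_{0}^{1} 7 s^{a} \log{\left(s \right)} \, ds = - \frac{7}{\left(a + 1\right)^{2}}.$$

Repeating twice in total — each differentiation brings down another $\ln s$ — gives
$$\frac{d^{2}J}{da^{2}} = \int_{0}^{1} 7 s^{a} \log{\left(s \right)}^{2} \, ds = \frac{14}{\left(a + 1\right)^{3}},$$
and the integrand here is exactly the target integrand, so $I = \frac{14}{\left(a + 1\right)^{3}}$.

Setting $a = \frac{1}{2}$:
$$I = \frac{112}{27}.$$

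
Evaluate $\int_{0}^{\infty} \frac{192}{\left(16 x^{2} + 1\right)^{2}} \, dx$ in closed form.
$12 \pi$

Start from the standard arctangent integral
$$J(a) = \int_{0}^{\infty} \frac{3}{4 \left(a^{2} + x^{2}\right)} \, dx = \frac{3 \pi}{8 a}.$$

Differentiating under the integral sign with respect to $a$,
$$\frac{dJ}{da} = \int_{0}^{\infty} - \frac{3 a}{2 \left(a^{2} + x^{2}\right)^{2}} \, dx = - \frac{3 \pi}{8 a^{2}},$$
so $\int_{0}^{\infty} \frac{3}{4 \left(a^{2} + x^{2}\right)^{2}} \, dx = \frac{3 \pi}{16 a^{3}}$.

Setting $a = \frac{1}{4}$:
$$I = 12 \pi.$$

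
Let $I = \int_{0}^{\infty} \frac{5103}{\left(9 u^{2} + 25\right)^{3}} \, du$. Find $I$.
$\frac{5103 \pi}{50000}$

Begin with the known result
$$J(a) = \int_{0}^{\infty} \frac{7}{a^{2} + u^{2}} \, du = \frac{7 \pi}{2 a}.$$

Differentiating under the integral sign with respect to $a$,
$$\frac{dJ}{da} = \int_{0}^{\infty} - \frac{14 a}{\left(a^{2} + u^{2}\right)^{2}} \, du = - \frac{7 \pi}{2 a^{2}},$$
so $\int_{0}^{\infty} \frac{7}{\left(a^{2} + u^{2}\right)^{2}} \, du = \frac{7 \pi}{4 a^{3}}$.

Repeating — each differentiation of $1/(u^2+a^2)^j$ produces $-2ja/(u^2+a^2)^{j+1}$ — and dividing through by $-2ja$ at each step yields, after $2$ differentiations in total,
$$\int_{0}^{\infty} \frac{7}{\left(a^{2} + u^{2}\right)^{3}} \, du = \frac{21 \pi}{16 a^{5}}.$$

Setting $a = \frac{5}{3}$:
$$I = \frac{5103 \pi}{50000}.$$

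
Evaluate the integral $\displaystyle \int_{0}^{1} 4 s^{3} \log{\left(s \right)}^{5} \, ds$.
$- \frac{15}{128}$

Start from the elementary integral
$$J(a) = \int_{0}^{1} 4 s^{a} \, ds = \frac{4}{a + 1}.$$

Differentiating under the integral sign brings down a factor of $\ln s$:
$$\frac{dJ}{da} = \int_{0}^{1} 4 s^{a} \log{\left(s \right)} \, ds = - \frac{4}{\left(a + 1\right)^{2}}.$$

Repeating $5$ times in total — each differentiation brings down another $\ln s$ — gives
$$\frac{d^{5}J}{da^{5}} = \int_{0}^{1} 4 s^{a} \log{\left(s \right)}^{5} \, ds = - \frac{480}{\left(a + 1\right)^{6}},$$
and the integrand here is exactly the target integrand, so $I = - \frac{480}{\left(a + 1\right)^{6}}$.

Setting $a = 3$:
$$I = - \frac{15}{128}.$$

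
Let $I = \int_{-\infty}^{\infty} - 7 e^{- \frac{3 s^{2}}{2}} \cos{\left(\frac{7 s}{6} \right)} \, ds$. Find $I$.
$- \frac{7 \sqrt{6} \sqrt{\pi}}{3 e^{\frac{49}{216}}}$

Treat the cosine frequency as a parameter and define $I(b) = \int_{-\infty}^{\infty} - 7 e^{- \frac{3 s^{2}}{2}} \cos{\left(b s \right)} \, ds$.

Differentiating under the integral sign,
$$I'(b) = \int_{-\infty}^{\infty} 7 s e^{- \frac{3 s^{2}}{2}} \sin{\left(b s \right)} \, ds.$$

Integrate $\int_{-\infty}^{\infty} s \sin(b s)\, e^{- \frac{3 s^{2}}{2}}\, ds$ by parts with $u = \sin(b s)$ and $dv = s\, e^{- \frac{3 s^{2}}{2}}\, ds$, giving $v = - \frac{e^{- \frac{3 s^{2}}{2}}}{3}$. The boundary term vanishes and
$$\int_{-\infty}^{\infty} s \sin(b s)\, e^{- \frac{3 s^{2}}{2}}\, ds = \frac{b}{3} \int_{-\infty}^{\infty} \cos(b s)\, e^{- \frac{3 s^{2}}{2}}\, ds,$$
so $I'(b) = - \frac{b}{3}\, I(b)$.

This is a separable first-order ODE; solving with the initial condition $I(0) = \int_{-\infty}^{\infty} - 7 e^{- \frac{3 s^{2}}{2}}\,ds = - \frac{7 \sqrt{6} \sqrt{\pi}}{3}$ gives
$$I(b) = - \frac{7 \sqrt{6} \sqrt{\pi} e^{- \frac{b^{2}}{6}}}{3}.$$

Setting $b = \frac{7}{6}$:
$$I = - \frac{7 \sqrt{6} \sqrt{\pi}}{3 e^{\frac{49}{216}}}.$$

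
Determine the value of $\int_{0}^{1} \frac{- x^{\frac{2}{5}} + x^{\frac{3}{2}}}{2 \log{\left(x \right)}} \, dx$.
$- \frac{\log{\left(14 \right)}}{2} + \log{\left(5 \right)}$

Replace the exponent $\frac{2}{5}$ by a parameter $a$: let $I(a) = \int_{0}^{1} \frac{x^{\frac{3}{2}} - x^{a}}{2 \log{\left(x \right)}} \, dx$.

Since $\dfrac{\partial}{\partial a}\,x^{a} = x^{a} \ln x$, the $\ln x$ in the denominator cancels and
$$\frac{dI}{da} = \int_{0}^{1} - \frac{1}{2} x^{a} \, dx = - \frac{1}{2} \left[\frac{x^{a+1}}{a+1}\right]_0^1 = - \frac{1}{2 a + 2}.$$

Integrating with respect to $a$ gives $I(a) = - \frac{\log{\left(a + 1 \right)}}{2} - \frac{\log{\left(2 \right)}}{2} + \frac{\log{\left(5 \right)}}{2} + C$.

At $a = \frac{3}{2}$ the integrand is identically $0$, so $I(\frac{3}{2}) = 0$. The closed form gives $0$, hence $C = 0$.

Setting $a = \frac{2}{5}$:
$$I = - \frac{\log{\left(14 \right)}}{2} + \log{\left(5 \right)}.$$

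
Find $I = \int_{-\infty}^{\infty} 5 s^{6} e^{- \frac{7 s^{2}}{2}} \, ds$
$\frac{75 \sqrt{14} \sqrt{\pi}}{2401}$

Consider the simpler parametrised integral
$$J(a) = \int_{-\infty}^{\infty} 5 e^{- a s^{2}} \, ds = \frac{5 \sqrt{\pi}}{\sqrt{a}}.$$

Differentiating under the integral sign brings down a factor of $(-s^2)$:
$$\frac{dJ}{da} = \int_{-\infty}^{\infty} - 5 s^{2} e^{- a s^{2}} \, ds = - \frac{5 \sqrt{\pi}}{2 a^{\frac{3}{2}}}.$$

Repeating $3$ times in total — each differentiation brings down another $(-s^2)$ — gives
$$\frac{d^{3}J}{da^{3}} = \int_{-\infty}^{\infty} - 5 s^{6} e^{- a s^{2}} \, ds = - \frac{75 \sqrt{\pi}}{8 a^{\frac{7}{2}}},$$
and the integrand here is $(-1)^{3}$ times the target integrand, so $I = (-1)^{3}\,\frac{d^{3}J}{da^{3}} = \frac{75 \sqrt{\pi}}{8 a^{\frac{7}{2}}}$.

Setting $a = \frac{7}{2}$:
$$I = \frac{75 \sqrt{14} \sqrt{\pi}}{2401}.$$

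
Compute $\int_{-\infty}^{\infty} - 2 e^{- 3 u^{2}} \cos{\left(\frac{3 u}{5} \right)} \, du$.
$- \frac{2 \sqrt{3} \sqrt{\pi}}{3 e^{\frac{3}{100}}}$

Define $I(b) = \int_{-\infty}^{\infty} - 2 e^{- 3 u^{2}} \cos{\left(b u \right)} \, du$.

Differentiating under the integral sign,
$$I'(b) = \int_{-\infty}^{\infty} 2 u e^{- 3 u^{2}} \sin{\left(b u \right)} \, du.$$

Integrate $\int_{-\infty}^{\infty} u \sin(b u)\, e^{- 3 u^{2}}\, du$ by parts with $w = \sin(b u)$ and $dv = u\, e^{- 3 u^{2}}\, du$, giving $v = - \frac{e^{- 3 u^{2}}}{6}$. The boundary term vanishes and
$$\int_{-\infty}^{\infty} u \sin(b u)\, e^{- 3 u^{2}}\, du = \frac{b}{6} \int_{-\infty}^{\infty} \cos(b u)\, e^{- 3 u^{2}}\, du,$$
so $I'(b) = - \frac{b}{6}\, I(b)$.

This is a separable first-order ODE; solving with the initial condition $I(0) = \int_{-\infty}^{\infty} - 2 e^{- 3 u^{2}}\,du = - \frac{2 \sqrt{3} \sqrt{\pi}}{3}$ gives
$$I(b) = - \frac{2 \sqrt{3} \sqrt{\pi} e^{- \frac{b^{2}}{12}}}{3}.$$

Setting $b = \frac{3}{5}$:
$$I = - \frac{2 \sqrt{3} \sqrt{\pi}}{3 e^{\frac{3}{100}}}.$$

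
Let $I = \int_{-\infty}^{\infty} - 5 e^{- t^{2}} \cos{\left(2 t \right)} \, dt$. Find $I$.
$- \frac{5 \sqrt{\pi}}{e}$

Define $I(b) = \int_{-\infty}^{\infty} - 5 e^{- t^{2}} \cos{\left(b t \right)} \, dt$.

Differentiating under the integral sign,
$$I'(b) = \int_{-\infty}^{\infty} 5 t e^{- t^{2}} \sin{\left(b t \right)} \, dt.$$

Integrate $\int_{-\infty}^{\infty} t \sin(b t)\, e^{- t^{2}}\, dt$ by parts with $u = \sin(b t)$ and $dv = t\, e^{- t^{2}}\, dt$, giving $v = - \frac{e^{- t^{2}}}{2}$. The boundary term vanishes and
$$\int_{-\infty}^{\infty} t \sin(b t)\, e^{- t^{2}}\, dt = \frac{b}{2} \int_{-\infty}^{\infty} \cos(b t)\, e^{- t^{2}}\, dt,$$
so $I'(b) = - \frac{b}{2}\, I(b)$.

This is a separable first-order ODE; solving with the initial condition $I(0) = \int_{-\infty}^{\infty} - 5 e^{- t^{2}}\,dt = - 5 \sqrt{\pi}$ gives
$$I(b) = - 5 \sqrt{\pi} e^{- \frac{b^{2}}{4}}.$$

Setting $b = 2$:
$$I = - \frac{5 \sqrt{\pi}}{e}.$$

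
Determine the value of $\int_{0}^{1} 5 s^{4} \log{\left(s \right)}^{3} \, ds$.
$- \frac{6}{125}$

Start from the elementary integral
$$J(a) = \int_{0}^{1} 5 s^{a} \, ds = \frac{5}{a + 1}.$$

Differentiating under the integral sign brings down a factor of $\ln s$:
$$\frac{dJ}{da} = \int_{0}^{1} 5 s^{a} \log{\left(s \right)} \, ds = - \frac{5}{\left(a + 1\right)^{2}}.$$

Repeating $3$ times in total — each differentiation brings down another $\ln s$ — gives
$$\frac{d^{3}J}{da^{3}} = \int_{0}^{1} 5 s^{a} \log{\left(s \right)}^{3} \, ds = - \frac{30}{\left(a + 1\right)^{4}},$$
and the integrand here is exactly the target integrand, so $I = - \frac{30}{\left(a + 1\right)^{4}}$.

Setting $a = 4$:
$$I = - \frac{6}{125}.$$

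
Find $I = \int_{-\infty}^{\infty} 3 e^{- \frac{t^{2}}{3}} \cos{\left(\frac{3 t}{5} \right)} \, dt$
$\frac{3 \sqrt{3} \sqrt{\pi}}{e^{\frac{27}{100}}}$

Let $b$ denote the cosine frequency and define $I(b) = \int_{-\infty}^{\infty} 3 e^{- \frac{t^{2}}{3}} \cos{\left(b t \right)} \, dt$.

Differentiating under the integral sign,
$$I'(b) = \int_{-\infty}^{\infty} - 3 t e^{- \frac{t^{2}}{3}} \sin{\left(b t \right)} \, dt.$$

Integrate $\int_{-\infty}^{\infty} t \sin(b t)\, e^{- \frac{t^{2}}{3}}\, dt$ by parts with $u = \sin(b t)$ and $dv = t\, e^{- \frac{t^{2}}{3}}\, dt$, giving $v = - \frac{3 e^{- \frac{t^{2}}{3}}}{2}$. The boundary term vanishes and
$$\int_{-\infty}^{\infty} t \sin(b t)\, e^{- \frac{t^{2}}{3}}\, dt = \frac{3 b}{2} \int_{-\infty}^{\infty} \cos(b t)\, e^{- \frac{t^{2}}{3}}\, dt,$$
so $I'(b) = - \frac{3 b}{2}\, I(b)$.

This is a separable first-order ODE; solving with the initial condition $I(0) = \int_{-\infty}^{\infty} 3 e^{- \frac{t^{2}}{3}}\,dt = 3 \sqrt{3} \sqrt{\pi}$ gives
$$I(b) = 3 \sqrt{3} \sqrt{\pi} e^{- \frac{3 b^{2}}{4}}.$$

Setting $b = \frac{3}{5}$:
$$I = \frac{3 \sqrt{3} \sqrt{\pi}}{e^{\frac{27}{100}}}.$$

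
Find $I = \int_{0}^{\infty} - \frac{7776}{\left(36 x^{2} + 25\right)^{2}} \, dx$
$- \frac{324 \pi}{125}$

Begin with the known result
$$J(a) = \int_{0}^{\infty} - \frac{6}{a^{2} + x^{2}} \, dx = - \frac{3 \pi}{a}.$$

Differentiating under the integral sign with respect to $a$,
$$\frac{dJ}{da} = \int_{0}^{\infty} \frac{12 a}{\left(a^{2} + x^{2}\right)^{2}} \, dx = \frac{3 \pi}{a^{2}},$$
so $\int_{0}^{\infty} - \frac{6}{\left(a^{2} + x^{2}\right)^{2}} \, dx = - \frac{3 \pi}{2 a^{3}}$.

Setting $a = \frac{5}{6}$:
$$I = - \frac{324 \pi}{125}.$$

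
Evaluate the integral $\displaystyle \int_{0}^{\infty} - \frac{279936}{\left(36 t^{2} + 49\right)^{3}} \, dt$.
$- \frac{8748 \pi}{16807}$

Recall the elementary integral
$$J(a) = \int_{0}^{\infty} - \frac{6}{a^{2} + t^{2}} \, dt = - \frac{3 \pi}{a}.$$

Differentiating under the integral sign with respect to $a$,
$$\frac{dJ}{da} = \int_{0}^{\infty} \frac{12 a}{\left(a^{2} + t^{2}\right)^{2}} \, dt = \frac{3 \pi}{a^{2}},$$
so $\int_{0}^{\infty} - \frac{6}{\left(a^{2} + t^{2}\right)^{2}} \, dt = - \frac{3 \pi}{2 a^{3}}$.

Repeating — each differentiation of $1/(t^2+a^2)^j$ produces $-2ja/(t^2+a^2)^{j+1}$ — and dividing through by $-2ja$ at each step yields, after $2$ differentiations in total,
$$\int_{0}^{\infty} - \frac{6}{\left(a^{2} + t^{2}\right)^{3}} \, dt = - \frac{9 \pi}{8 a^{5}}.$$

Setting $a = \frac{7}{6}$:
$$I = - \frac{8748 \pi}{16807}.$$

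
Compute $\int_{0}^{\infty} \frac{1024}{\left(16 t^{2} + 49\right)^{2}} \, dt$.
$\frac{64 \pi}{343}$

Begin with the known result
$$J(a) = \int_{0}^{\infty} \frac{4}{a^{2} + t^{2}} \, dt = \frac{2 \pi}{a}.$$

Differentiating under the integral sign with respect to $a$,
$$\frac{dJ}{da} = \int_{0}^{\infty} - \frac{8 a}{\left(a^{2} + t^{2}\right)^{2}} \, dt = - \frac{2 \pi}{a^{2}},$$
so $\int_{0}^{\infty} \frac{4}{\left(a^{2} + t^{2}\right)^{2}} \, dt = \frac{\pi}{a^{3}}$.

Setting $a = \frac{7}{4}$:
$$I = \frac{64 \pi}{343}.$$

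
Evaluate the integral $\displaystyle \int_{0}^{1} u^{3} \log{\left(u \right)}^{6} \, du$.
$\frac{45}{1024}$

Begin with the known integral
$$J(a) = \int_{0}^{1} u^{a} \, du = \frac{1}{a + 1}.$$

Differentiating under the integral sign brings down a factor of $\ln u$:
$$\frac{dJ}{da} = \int_{0}^{1} u^{a} \log{\left(u \right)} \, du = - \frac{1}{\left(a + 1\right)^{2}}.$$

Repeating $6$ times in total — each differentiation brings down another $\ln u$ — gives
$$\frac{d^{6}J}{da^{6}} = \int_{0}^{1} u^{a} \log{\left(u \right)}^{6} \, du = \frac{720}{\left(a + 1\right)^{7}},$$
and the integrand here is exactly the target integrand, so $I = \frac{720}{\left(a + 1\right)^{7}}$.

Setting $a = 3$:
$$I = \frac{45}{1024}.$$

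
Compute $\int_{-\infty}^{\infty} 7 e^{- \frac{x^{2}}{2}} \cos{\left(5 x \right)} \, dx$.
$\frac{7 \sqrt{2} \sqrt{\pi}}{e^{\frac{25}{2}}}$

Let $b$ denote the cosine frequency and define $I(b) = \int_{-\infty}^{\infty} 7 e^{- \frac{x^{2}}{2}} \cos{\left(b x \right)} \, dx$.

Differentiating under the integral sign,
$$I'(b) = \int_{-\infty}^{\infty} - 7 x e^{- \frac{x^{2}}{2}} \sin{\left(b x \right)} \, dx.$$

Integrate $\int_{-\infty}^{\infty} x \sin(b x)\, e^{- \frac{x^{2}}{2}}\, dx$ by parts with $u = \sin(b x)$ and $dv = x\, e^{- \frac{x^{2}}{2}}\, dx$, giving $v = - e^{- \frac{x^{2}}{2}}$. The boundary term vanishes and
$$\int_{-\infty}^{\infty} x \sin(b x)\, e^{- \frac{x^{2}}{2}}\, dx = b \int_{-\infty}^{\infty} \cos(b x)\, e^{- \frac{x^{2}}{2}}\, dx,$$
so $I'(b) = - b\, I(b)$.

This is a separable first-order ODE; solving with the initial condition $I(0) = \int_{-\infty}^{\infty} 7 e^{- \frac{x^{2}}{2}}\,dx = 7 \sqrt{2} \sqrt{\pi}$ gives
$$I(b) = 7 \sqrt{2} \sqrt{\pi} e^{- \frac{b^{2}}{2}}.$$

Setting $b = 5$:
$$I = \frac{7 \sqrt{2} \sqrt{\pi}}{e^{\frac{25}{2}}}.$$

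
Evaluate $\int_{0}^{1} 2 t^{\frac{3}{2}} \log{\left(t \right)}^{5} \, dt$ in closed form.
$- \frac{3072}{3125}$

Consider the simpler parametrised integral
$$J(a) = \int_{0}^{1} 2 t^{a} \, dt = \frac{2}{a + 1}.$$

Differentiating under the integral sign brings down a factor of $\ln t$:
$$\frac{dJ}{da} = \int_{0}^{1} 2 t^{a} \log{\left(t \right)} \, dt = - \frac{2}{\left(a + 1\right)^{2}}.$$

Repeating $5$ times in total — each differentiation brings down another $\ln t$ — gives
$$\frac{d^{5}J}{da^{5}} = \int_{0}^{1} 2 t^{a} \log{\left(t \right)}^{5} \, dt = - \frac{240}{\left(a + 1\right)^{6}},$$
and the integrand here is exactly the target integrand, so $I = - \frac{240}{\left(a + 1\right)^{6}}$.

Setting $a = \frac{3}{2}$:
$$I = - \frac{3072}{3125}.$$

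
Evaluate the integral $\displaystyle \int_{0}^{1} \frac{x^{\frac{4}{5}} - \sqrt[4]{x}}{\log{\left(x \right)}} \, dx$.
$\log{\left(\frac{36}{25} \right)}$

Consider the one-parameter family: let $I(a) = \int_{0}^{1} \frac{- \sqrt[4]{x} + x^{a}}{\log{\left(x \right)}} \, dx$.

Since $\dfrac{\partial}{\partial a}\,x^{a} = x^{a} \ln x$, the $\ln x$ in the denominator cancels and
$$\frac{dI}{da} = \int_{0}^{1} x^{a} \, dx = \left[\frac{x^{a+1}}{a+1}\right]_0^1 = \frac{1}{a + 1}.$$

Integrating with respect to $a$ gives $I(a) = \log{\left(\frac{4 a}{5} + \frac{4}{5} \right)} + C$.

At $a = \frac{1}{4}$ the integrand is identically $0$, so $I(\frac{1}{4}) = 0$. The closed form gives $0$, hence $C = 0$.

Setting $a = \frac{4}{5}$:
$$I = \log{\left(\frac{36}{25} \right)}.$$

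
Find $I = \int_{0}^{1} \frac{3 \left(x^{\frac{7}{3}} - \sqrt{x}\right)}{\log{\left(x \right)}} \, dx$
$- \log{\left(\frac{729}{8000} \right)}$

Introduce a parameter $a$ in the exponent: let $I(a) = \int_{0}^{1} \frac{3 \left(x^{\frac{7}{3}} - x^{a}\right)}{\log{\left(x \right)}} \, dx$.

Since $\dfrac{\partial}{\partial a}\,x^{a} = x^{a} \ln x$, the $\ln x$ in the denominator cancels and
$$\frac{dI}{da} = \int_{0}^{1} -3 x^{a} \, dx = -3 \left[\frac{x^{a+1}}{a+1}\right]_0^1 = - \frac{3}{a + 1}.$$

Integrating with respect to $a$ gives $I(a) = - \log{\left(\frac{27 \left(a + 1\right)^{3}}{1000} \right)} + C$.

At $a = \frac{7}{3}$ the integrand is identically $0$, so $I(\frac{7}{3}) = 0$. The closed form gives $0$, hence $C = 0$.

Setting $a = \frac{1}{2}$:
$$I = - \log{\left(\frac{729}{8000} \right)}.$$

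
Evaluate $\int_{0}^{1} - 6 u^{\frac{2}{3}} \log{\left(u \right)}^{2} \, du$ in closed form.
$- \frac{324}{125}$

Begin with the known integral
$$J(a) = \int_{0}^{1} - 6 u^{a} \, du = - \frac{6}{a + 1}.$$

Differentiating under the integral sign brings down a factor of $\ln u$:
$$\frac{dJ}{da} = \int_{0}^{1} - 6 u^{a} \log{\left(u \right)} \, du = \frac{6}{\left(a + 1\right)^{2}}.$$

Repeating twice in total — each differentiation brings down another $\ln u$ — gives
$$\frac{d^{2}J}{da^{2}} = \int_{0}^{1} - 6 u^{a} \log{\left(u \right)}^{2} \, du = - \frac{12}{\left(a + 1\right)^{3}},$$
and the integrand here is exactly the target integrand, so $I = - \frac{12}{\left(a + 1\right)^{3}}$.

Setting $a = \frac{2}{3}$:
$$I = - \frac{324}{125}.$$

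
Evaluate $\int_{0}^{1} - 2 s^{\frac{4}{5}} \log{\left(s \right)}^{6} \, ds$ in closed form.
$- \frac{12500000}{531441}$

Start from the elementary integral
$$J(a) = \int_{0}^{1} - 2 s^{a} \, ds = - \frac{2}{a + 1}.$$

Differentiating under the integral sign brings down a factor of $\ln s$:
$$\frac{dJ}{da} = \int_{0}^{1} - 2 s^{a} \log{\left(s \right)} \, ds = \frac{2}{\left(a + 1\right)^{2}}.$$

Repeating $6$ times in total — each differentiation brings down another $\ln s$ — gives
$$\frac{d^{6}J}{da^{6}} = \int_{0}^{1} - 2 s^{a} \log{\left(s \right)}^{6} \, ds = - \frac{1440}{\left(a + 1\right)^{7}},$$
and the integrand here is exactly the target integrand, so $I = - \frac{1440}{\left(a + 1\right)^{7}}$.

Setting $a = \frac{4}{5}$:
$$I = - \frac{12500000}{531441}.$$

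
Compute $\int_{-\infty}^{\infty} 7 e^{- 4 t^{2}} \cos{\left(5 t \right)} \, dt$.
$\frac{7 \sqrt{\pi}}{2 e^{\frac{25}{16}}}$

Let $b$ denote the cosine frequency and define $I(b) = \int_{-\infty}^{\infty} 7 e^{- 4 t^{2}} \cos{\left(b t \right)} \, dt$.

Differentiating under the integral sign,
$$I'(b) = \int_{-\infty}^{\infty} - 7 t e^{- 4 t^{2}} \sin{\left(b t \right)} \, dt.$$

Integrate $\int_{-\infty}^{\infty} t \sin(b t)\, e^{- 4 t^{2}}\, dt$ by parts with $u = \sin(b t)$ and $dv = t\, e^{- 4 t^{2}}\, dt$, giving $v = - \frac{e^{- 4 t^{2}}}{8}$. The boundary term vanishes and
$$\int_{-\infty}^{\infty} t \sin(b t)\, e^{- 4 t^{2}}\, dt = \frac{b}{8} \int_{-\infty}^{\infty} \cos(b t)\, e^{- 4 t^{2}}\, dt,$$
so $I'(b) = - \frac{b}{8}\, I(b)$.

This is a separable first-order ODE; solving with the initial condition $I(0) = \int_{-\infty}^{\infty} 7 e^{- 4 t^{2}}\,dt = \frac{7 \sqrt{\pi}}{2}$ gives
$$I(b) = \frac{7 \sqrt{\pi} e^{- \frac{b^{2}}{16}}}{2}.$$

Setting $b = 5$:
$$I = \frac{7 \sqrt{\pi}}{2 e^{\frac{25}{16}}}.$$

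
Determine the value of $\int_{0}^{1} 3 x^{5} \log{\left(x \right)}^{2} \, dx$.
$\frac{1}{36}$

Consider the simpler parametrised integral
$$J(a) = \int_{0}^{1} 3 x^{a} \, dx = \frac{3}{a + 1}.$$

Differentiating under the integral sign brings down a factor of $\ln x$:
$$\frac{dJ}{da} = \int_{0}^{1} 3 x^{a} \log{\left(x \right)} \, dx = - \frac{3}{\left(a + 1\right)^{2}}.$$

Repeating twice in total — each differentiation brings down another $\ln x$ — gives
$$\frac{d^{2}J}{da^{2}} = \int_{0}^{1} 3 x^{a} \log{\left(x \right)}^{2} \, dx = \frac{6}{\left(a + 1\right)^{3}},$$
and the integrand here is exactly the target integrand, so $I = \frac{6}{\left(a + 1\right)^{3}}$.

Setting $a = 5$:
$$I = \frac{1}{36}.$$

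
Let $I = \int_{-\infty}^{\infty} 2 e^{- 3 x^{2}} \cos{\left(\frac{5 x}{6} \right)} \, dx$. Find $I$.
$\frac{2 \sqrt{3} \sqrt{\pi}}{3 e^{\frac{25}{432}}}$

Treat the cosine frequency as a parameter and define $I(b) = \int_{-\infty}^{\infty} 2 e^{- 3 x^{2}} \cos{\left(b x \right)} \, dx$.

Differentiating under the integral sign,
$$I'(b) = \int_{-\infty}^{\infty} - 2 x e^{- 3 x^{2}} \sin{\left(b x \right)} \, dx.$$

Integrate $\int_{-\infty}^{\infty} x \sin(b x)\, e^{- 3 x^{2}}\, dx$ by parts with $u = \sin(b x)$ and $dv = x\, e^{- 3 x^{2}}\, dx$, giving $v = - \frac{e^{- 3 x^{2}}}{6}$. The boundary term vanishes and
$$\int_{-\infty}^{\infty} x \sin(b x)\, e^{- 3 x^{2}}\, dx = \frac{b}{6} \int_{-\infty}^{\infty} \cos(b x)\, e^{- 3 x^{2}}\, dx,$$
so $I'(b) = - \frac{b}{6}\, I(b)$.

This is a separable first-order ODE; solving with the initial condition $I(0) = \int_{-\infty}^{\infty} 2 e^{- 3 x^{2}}\,dx = \frac{2 \sqrt{3} \sqrt{\pi}}{3}$ gives
$$I(b) = \frac{2 \sqrt{3} \sqrt{\pi} e^{- \frac{b^{2}}{12}}}{3}.$$

Setting $b = \frac{5}{6}$:
$$I = \frac{2 \sqrt{3} \sqrt{\pi}}{3 e^{\frac{25}{432}}}.$$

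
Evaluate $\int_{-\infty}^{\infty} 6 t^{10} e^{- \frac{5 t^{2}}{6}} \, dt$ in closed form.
$\frac{275562 \sqrt{30} \sqrt{\pi}}{3125}$

Start from the elementary integral
$$J(a) = \int_{-\infty}^{\infty} 6 e^{- a t^{2}} \, dt = \frac{6 \sqrt{\pi}}{\sqrt{a}}.$$

Differentiating under the integral sign brings down a factor of $(-t^2)$:
$$\frac{dJ}{da} = \int_{-\infty}^{\infty} - 6 t^{2} e^{- a t^{2}} \, dt = - \frac{3 \sqrt{\pi}}{a^{\frac{3}{2}}}.$$

Repeating $5$ times in total — each differentiation brings down another $(-t^2)$ — gives
$$\frac{d^{5}J}{da^{5}} = \int_{-\infty}^{\infty} - 6 t^{10} e^{- a t^{2}} \, dt = - \frac{2835 \sqrt{\pi}}{16 a^{\frac{11}{2}}},$$
and the integrand here is $(-1)^{5}$ times the target integrand, so $I = (-1)^{5}\,\frac{d^{5}J}{da^{5}} = \frac{2835 \sqrt{\pi}}{16 a^{\frac{11}{2}}}$.

Setting $a = \frac{5}{6}$:
$$I = \frac{275562 \sqrt{30} \sqrt{\pi}}{3125}.$$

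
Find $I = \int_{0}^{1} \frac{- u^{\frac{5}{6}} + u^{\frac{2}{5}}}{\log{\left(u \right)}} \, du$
$\log{\left(\frac{42}{55} \right)}$

Replace the exponent $\frac{2}{5}$ by a parameter $a$: let $I(a) = \int_{0}^{1} \frac{- u^{\frac{5}{6}} + u^{a}}{\log{\left(u \right)}} \, du$.

Since $\dfrac{\partial}{\partial a}\,u^{a} = u^{a} \ln u$, the $\ln u$ in the denominator cancels and
$$\frac{dI}{da} = \int_{0}^{1} u^{a} \, du = \left[\frac{u^{a+1}}{a+1}\right]_0^1 = \frac{1}{a + 1}.$$

Integrating with respect to $a$ gives $I(a) = \log{\left(\frac{6 a}{11} + \frac{6}{11} \right)} + C$.

At $a = \frac{5}{6}$ the integrand is identically $0$, so $I(\frac{5}{6}) = 0$. The closed form gives $0$, hence $C = 0$.

Setting $a = \frac{2}{5}$:
$$I = \log{\left(\frac{42}{55} \right)}.$$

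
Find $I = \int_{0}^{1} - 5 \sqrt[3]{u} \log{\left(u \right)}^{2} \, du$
$- \frac{135}{32}$

Begin with the known integral
$$J(a) = \int_{0}^{1} - 5 u^{a} \, du = - \frac{5}{a + 1}.$$

Differentiating under the integral sign brings down a factor of $\ln u$:
$$\frac{dJ}{da} = \int_{0}^{1} - 5 u^{a} \log{\left(u \right)} \, du = \frac{5}{\left(a + 1\right)^{2}}.$$

Repeating twice in total — each differentiation brings down another $\ln u$ — gives
$$\frac{d^{2}J}{da^{2}} = \int_{0}^{1} - 5 u^{a} \log{\left(u \right)}^{2} \, du = - \frac{10}{\left(a + 1\right)^{3}},$$
and the integrand here is exactly the target integrand, so $I = - \frac{10}{\left(a + 1\right)^{3}}$.

Setting $a = \frac{1}{3}$:
$$I = - \frac{135}{32}.$$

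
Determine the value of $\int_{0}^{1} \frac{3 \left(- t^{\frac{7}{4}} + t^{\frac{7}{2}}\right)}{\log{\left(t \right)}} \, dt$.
$\log{\left(\frac{5832}{1331} \right)}$

Consider the one-parameter family: let $I(a) = \int_{0}^{1} \frac{3 \left(- t^{\frac{7}{4}} + t^{a}\right)}{\log{\left(t \right)}} \, dt$.

Since $\dfrac{\partial}{\partial a}\,t^{a} = t^{a} \ln t$, the $\ln t$ in the denominator cancels and
$$\frac{dI}{da} = \int_{0}^{1} 3 t^{a} \, dt = 3 \left[\frac{t^{a+1}}{a+1}\right]_0^1 = \frac{3}{a + 1}.$$

Integrating with respect to $a$ gives $I(a) = \log{\left(\frac{64 \left(a + 1\right)^{3}}{1331} \right)} + C$.

At $a = \frac{7}{4}$ the integrand is identically $0$, so $I(\frac{7}{4}) = 0$. The closed form gives $0$, hence $C = 0$.

Setting $a = \frac{7}{2}$:
$$I = \log{\left(\frac{5832}{1331} \right)}.$$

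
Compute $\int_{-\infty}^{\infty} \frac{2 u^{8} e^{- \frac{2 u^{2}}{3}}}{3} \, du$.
$\frac{2835 \sqrt{6} \sqrt{\pi}}{256}$

Begin with the known integral
$$J(a) = \int_{-\infty}^{\infty} \frac{2 e^{- a u^{2}}}{3} \, du = \frac{2 \sqrt{\pi}}{3 \sqrt{a}}.$$

Differentiating under the integral sign brings down a factor of $(-u^2)$:
$$\frac{dJ}{da} = \int_{-\infty}^{\infty} - \frac{2 u^{2} e^{- a u^{2}}}{3} \, du = - \frac{\sqrt{\pi}}{3 a^{\frac{3}{2}}}.$$

Repeating $4$ times in total — each differentiation brings down another $(-u^2)$ — gives
$$\frac{d^{4}J}{da^{4}} = \int_{-\infty}^{\infty} \frac{2 u^{8} e^{- a u^{2}}}{3} \, du = \frac{35 \sqrt{\pi}}{8 a^{\frac{9}{2}}},$$
and the integrand here is exactly the target integrand, so $I = \frac{35 \sqrt{\pi}}{8 a^{\frac{9}{2}}}$.

Setting $a = \frac{2}{3}$:
$$I = \frac{2835 \sqrt{6} \sqrt{\pi}}{256}.$$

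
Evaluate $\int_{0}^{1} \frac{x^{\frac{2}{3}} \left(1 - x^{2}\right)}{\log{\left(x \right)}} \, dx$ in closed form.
$\log{\left(\frac{5}{11} \right)}$

Replace the exponent $\frac{2}{3}$ by a parameter $a$: let $I(a) = \int_{0}^{1} \frac{- x^{\frac{8}{3}} + x^{a}}{\log{\left(x \right)}} \, dx$.

Since $\dfrac{\partial}{\partial a}\,x^{a} = x^{a} \ln x$, the $\ln x$ in the denominator cancels and
$$\frac{dI}{da} = \int_{0}^{1} x^{a} \, dx = \left[\frac{x^{a+1}}{a+1}\right]_0^1 = \frac{1}{a + 1}.$$

Integrating with respect to $a$ gives $I(a) = \log{\left(\frac{3 a}{11} + \frac{3}{11} \right)} + C$.

At $a = \frac{8}{3}$ the integrand is identically $0$, so $I(\frac{8}{3}) = 0$. The closed form gives $0$, hence $C = 0$.

Setting $a = \frac{2}{3}$:
$$I = \log{\left(\frac{5}{11} \right)}.$$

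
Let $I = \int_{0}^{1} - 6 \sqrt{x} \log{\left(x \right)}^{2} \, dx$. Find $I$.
$- \frac{32}{9}$

Start from the elementary integral
$$J(a) = \int_{0}^{1} - 6 x^{a} \, dx = - \frac{6}{a + 1}.$$

Differentiating under the integral sign brings down a factor of $\ln x$:
$$\frac{dJ}{da} = \int_{0}^{1} - 6 x^{a} \log{\left(x \right)} \, dx = \frac{6}{\left(a + 1\right)^{2}}.$$

Repeating twice in total — each differentiation brings down another $\ln x$ — gives
$$\frac{d^{2}J}{da^{2}} = \int_{0}^{1} - 6 x^{a} \log{\left(x \right)}^{2} \, dx = - \frac{12}{\left(a + 1\right)^{3}},$$
and the integrand here is exactly the target integrand, so $I = - \frac{12}{\left(a + 1\right)^{3}}$.

Setting $a = \frac{1}{2}$:
$$I = - \frac{32}{9}.$$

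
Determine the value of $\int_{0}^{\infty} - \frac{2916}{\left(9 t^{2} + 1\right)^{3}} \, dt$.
$- \frac{729 \pi}{4}$

Begin with the known result
$$J(a) = \int_{0}^{\infty} - \frac{4}{a^{2} + t^{2}} \, dt = - \frac{2 \pi}{a}.$$

Differentiating under the integral sign with respect to $a$,
$$\frac{dJ}{da} = \int_{0}^{\infty} \frac{8 a}{\left(a^{2} + t^{2}\right)^{2}} \, dt = \frac{2 \pi}{a^{2}},$$
so $\int_{0}^{\infty} - \frac{4}{\left(a^{2} + t^{2}\right)^{2}} \, dt = - \frac{\pi}{a^{3}}$.

Repeating — each differentiation of $1/(t^2+a^2)^j$ produces $-2ja/(t^2+a^2)^{j+1}$ — and dividing through by $-2ja$ at each step yields, after $2$ differentiations in total,
$$\int_{0}^{\infty} - \frac{4}{\left(a^{2} + t^{2}\right)^{3}} \, dt = - \frac{3 \pi}{4 a^{5}}.$$

Setting $a = \frac{1}{3}$:
$$I = - \frac{729 \pi}{4}.$$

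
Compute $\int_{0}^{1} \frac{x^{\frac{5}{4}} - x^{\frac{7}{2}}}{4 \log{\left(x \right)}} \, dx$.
$- \frac{\log{\left(2 \right)}}{4}$

Replace the exponent $\frac{5}{4}$ by a parameter $a$: let $I(a) = \int_{0}^{1} \frac{- x^{\frac{7}{2}} + x^{a}}{4 \log{\left(x \right)}} \, dx$.

Since $\dfrac{\partial}{\partial a}\,x^{a} = x^{a} \ln x$, the $\ln x$ in the denominator cancels and
$$\frac{dI}{da} = \int_{0}^{1} \frac{1}{4} x^{a} \, dx = \frac{1}{4} \left[\frac{x^{a+1}}{a+1}\right]_0^1 = \frac{1}{4 \left(a + 1\right)}.$$

Integrating with respect to $a$ gives $I(a) = \frac{\log{\left(a + 1 \right)}}{4} - \frac{\log{\left(3 \right)}}{2} + \frac{\log{\left(2 \right)}}{4} + C$.

At $a = \frac{7}{2}$ the integrand is identically $0$, so $I(\frac{7}{2}) = 0$. The closed form gives $0$, hence $C = 0$.

Setting $a = \frac{5}{4}$:
$$I = - \frac{\log{\left(2 \right)}}{4}.$$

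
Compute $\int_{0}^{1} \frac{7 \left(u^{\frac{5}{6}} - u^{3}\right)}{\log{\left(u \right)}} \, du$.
$- \log{\left(\frac{4586471424}{19487171} \right)}$

Replace the exponent $3$ by a parameter $a$: let $I(a) = \int_{0}^{1} \frac{7 \left(u^{\frac{5}{6}} - u^{a}\right)}{\log{\left(u \right)}} \, du$.

Since $\dfrac{\partial}{\partial a}\,u^{a} = u^{a} \ln u$, the $\ln u$ in the denominator cancels and
$$\frac{dI}{da} = \int_{0}^{1} -7 u^{a} \, du = -7 \left[\frac{u^{a+1}}{a+1}\right]_0^1 = - \frac{7}{a + 1}.$$

Integrating with respect to $a$ gives $I(a) = - \log{\left(\frac{279936 \left(a + 1\right)^{7}}{19487171} \right)} + C$.

At $a = \frac{5}{6}$ the integrand is identically $0$, so $I(\frac{5}{6}) = 0$. The closed form gives $0$, hence $C = 0$.

Setting $a = 3$:
$$I = - \log{\left(\frac{4586471424}{19487171} \right)}.$$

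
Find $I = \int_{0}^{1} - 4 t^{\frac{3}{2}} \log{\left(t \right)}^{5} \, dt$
$\frac{6144}{3125}$

Start from the elementary integral
$$J(a) = \int_{0}^{1} - 4 t^{a} \, dt = - \frac{4}{a + 1}.$$

Differentiating under the integral sign brings down a factor of $\ln t$:
$$\frac{dJ}{da} = \int_{0}^{1} - 4 t^{a} \log{\left(t \right)} \, dt = \frac{4}{\left(a + 1\right)^{2}}.$$

Repeating $5$ times in total — each differentiation brings down another $\ln t$ — gives
$$\frac{d^{5}J}{da^{5}} = \int_{0}^{1} - 4 t^{a} \log{\left(t \right)}^{5} \, dt = \frac{480}{\left(a + 1\right)^{6}},$$
and the integrand here is exactly the target integrand, so $I = \frac{480}{\left(a + 1\right)^{6}}$.

Setting $a = \frac{3}{2}$:
$$I = \frac{6144}{3125}.$$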